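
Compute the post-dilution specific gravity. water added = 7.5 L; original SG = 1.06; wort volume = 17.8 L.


SG_new = 1 + (SG_old − 1)·V_old/(V_old + V_water)
pts = (1.06 − 1)·1000·17.8/(17.8 + 7.5) = 42.2134
SG_new = 1 + 42.2134/1000

1.0422


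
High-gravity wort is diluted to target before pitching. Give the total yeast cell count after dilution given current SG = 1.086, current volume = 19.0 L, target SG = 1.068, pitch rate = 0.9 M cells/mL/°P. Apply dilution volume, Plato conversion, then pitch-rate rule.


V_w = V·((SG_c−1)/(SG_t−1)−1);  °P = 259 − 259/SG_t;  cells = rate·(V+V_w)·°P
V_w = 19.0·((1.086−1)/(1.068−1)−1) = 5.0294
V_final = 19.0 + 5.0294 = 24.0294
°P = 259 − 259/1.068 = 16.4906
cells = 0.9·24.0294·16.4906

356.6343 billion cells


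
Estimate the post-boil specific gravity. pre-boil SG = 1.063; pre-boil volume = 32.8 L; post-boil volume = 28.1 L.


SG_post = 1 + (SG_pre − 1)·V_pre/V_post
pts_pre = (1.063 − 1)·1000 = 63.0000
pts_post = 63.0000·32.8/28.1 = 73.5374
SG_post = 1 + 73.5374/1000

1.0735


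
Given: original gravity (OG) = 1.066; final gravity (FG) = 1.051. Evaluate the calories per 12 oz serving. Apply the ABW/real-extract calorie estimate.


ABW = (OG−FG)·131.25·0.79/FG;  °P = 259 − 259/SG (for OG→OE and FG→AE);  RE = 0.1808·OE + 0.8192·AE;  Cal = (6.9·ABW + 4·(RE−0.1))·FG·3.55
ABW = (1.066 − 1.051)·131.25·0.79/1.051 = 1.4798
OE = 259 − 259/1.066 = 16.0356 °P
AE = 259 − 259/1.051 = 12.5680 °P
RE = 0.1808·16.0356 + 0.8192·12.5680 = 13.1950 °P
Cal = (6.9·1.4798 + 4·(13.1950−0.1))·1.051·3.55

233.5294 kcal


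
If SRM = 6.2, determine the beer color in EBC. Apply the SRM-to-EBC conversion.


EBC = SRM · 1.97
EBC = 6.2 · 1.97

12.2140 EBC


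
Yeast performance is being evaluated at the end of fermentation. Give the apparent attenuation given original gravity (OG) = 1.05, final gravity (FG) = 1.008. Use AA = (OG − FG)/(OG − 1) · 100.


AA = (1.05 − 1.008)/(1.05 − 1) · 100

84.0000 %


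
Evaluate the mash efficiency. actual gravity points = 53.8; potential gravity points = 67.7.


efficiency = actual / potential × 100
efficiency = 53.8 / 67.7 × 100

79.4682 %


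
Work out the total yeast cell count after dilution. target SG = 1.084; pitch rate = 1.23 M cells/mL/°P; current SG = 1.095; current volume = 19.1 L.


V_w = V·((SG_c−1)/(SG_t−1)−1);  °P = 259 − 259/SG_t;  cells = rate·(V+V_w)·°P
V_w = 19.1·((1.095−1)/(1.084−1)−1) = 2.5012
V_final = 19.1 + 2.5012 = 21.6012
°P = 259 − 259/1.084 = 20.0701
cells = 1.23·21.6012·20.0701

533.2521 billion cells


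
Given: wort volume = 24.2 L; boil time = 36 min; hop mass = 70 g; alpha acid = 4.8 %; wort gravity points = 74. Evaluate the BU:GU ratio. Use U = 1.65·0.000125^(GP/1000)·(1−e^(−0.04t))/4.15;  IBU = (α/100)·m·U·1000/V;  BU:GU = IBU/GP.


U = 1.65·0.000125^(74/1000)·(1−e^(−0.04·36))/4.15 = 0.1560
IBU = (4.8/100)·70·0.1560·1000/24.2 = 21.6619
BU:GU = 21.6619/74

0.2927


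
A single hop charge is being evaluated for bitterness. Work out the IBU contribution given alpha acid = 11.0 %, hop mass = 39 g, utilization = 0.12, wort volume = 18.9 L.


IBU = (α/100)·mass·U·1000 / V
IBU = (11.0/100)·39·0.12·1000 / 18.9

27.2381 IBU


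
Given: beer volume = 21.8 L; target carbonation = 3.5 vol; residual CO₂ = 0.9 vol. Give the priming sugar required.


sugar = (target − residual)·4.0·V
sugar = (3.5 − 0.9)·4.0·21.8

226.7200 g


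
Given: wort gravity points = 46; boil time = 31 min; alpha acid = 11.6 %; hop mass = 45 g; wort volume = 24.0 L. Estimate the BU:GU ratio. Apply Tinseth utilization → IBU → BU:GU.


U = 1.65·0.000125^(GP/1000)·(1−e^(−0.04t))/4.15;  IBU = (α/100)·m·U·1000/V;  BU:GU = IBU/GP
U = 1.65·0.000125^(46/1000)·(1−e^(−0.04·31))/4.15 = 0.1869
IBU = (11.6/100)·45·0.1869·1000/24.0 = 40.6432
BU:GU = 40.6432/46

0.8835


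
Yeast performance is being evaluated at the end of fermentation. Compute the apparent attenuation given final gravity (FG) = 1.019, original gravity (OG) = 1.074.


AA = (OG − FG)/(OG − 1) · 100
AA = (1.074 − 1.019)/(1.074 − 1) · 100

74.3243 %


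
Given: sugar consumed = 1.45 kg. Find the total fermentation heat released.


Q = m_sugar · 590 kJ/kg
Q = 1.45 · 590

855.5000 kJ


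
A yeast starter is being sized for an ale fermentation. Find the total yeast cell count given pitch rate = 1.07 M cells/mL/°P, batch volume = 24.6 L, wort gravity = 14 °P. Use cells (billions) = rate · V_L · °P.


cells = 1.07 · 24.6 · 14

368.5080 billion cells


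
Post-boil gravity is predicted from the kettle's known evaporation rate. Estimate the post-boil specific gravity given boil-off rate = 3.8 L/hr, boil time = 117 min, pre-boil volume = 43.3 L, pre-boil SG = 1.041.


V_post = V_pre − rate·(t/60);  SG_post = 1 + (SG_pre−1)·V_pre/V_post
V_post = 43.3 − 3.8·(117/60) = 35.8900
SG_post = 1 + (1.041 − 1)·43.3/35.8900

1.0495


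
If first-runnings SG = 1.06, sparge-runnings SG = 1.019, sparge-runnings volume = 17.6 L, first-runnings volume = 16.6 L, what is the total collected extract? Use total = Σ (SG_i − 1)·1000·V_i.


first = (1.06 − 1)·1000·16.6 = 996.0000
sparge = (1.019 − 1)·1000·17.6 = 334.4000
total = 996.0000 + 334.4000

1330.4000 gravity·L


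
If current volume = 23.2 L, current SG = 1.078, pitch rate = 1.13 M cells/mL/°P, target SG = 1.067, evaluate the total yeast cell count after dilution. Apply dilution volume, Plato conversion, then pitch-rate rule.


V_w = V·((SG_c−1)/(SG_t−1)−1);  °P = 259 − 259/SG_t;  cells = rate·(V+V_w)·°P
V_w = 23.2·((1.078−1)/(1.067−1)−1) = 3.8090
V_final = 23.2 + 3.8090 = 27.0090
°P = 259 − 259/1.067 = 16.2634
cells = 1.13·27.0090·16.2634

496.3595 billion cells


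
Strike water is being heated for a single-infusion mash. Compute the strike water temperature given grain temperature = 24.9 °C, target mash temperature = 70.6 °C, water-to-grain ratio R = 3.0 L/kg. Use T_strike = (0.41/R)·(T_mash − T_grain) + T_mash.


T_strike = (0.41/3.0)·(70.6 − 24.9) + 70.6

76.8457 °C


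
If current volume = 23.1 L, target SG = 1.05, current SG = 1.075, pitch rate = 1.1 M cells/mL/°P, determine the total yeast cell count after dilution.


V_w = V·((SG_c−1)/(SG_t−1)−1);  °P = 259 − 259/SG_t;  cells = rate·(V+V_w)·°P
V_w = 23.1·((1.075−1)/(1.05−1)−1) = 11.5500
V_final = 23.1 + 11.5500 = 34.6500
°P = 259 − 259/1.05 = 12.3333
cells = 1.1·34.6500·12.3333

470.0850 billion cells


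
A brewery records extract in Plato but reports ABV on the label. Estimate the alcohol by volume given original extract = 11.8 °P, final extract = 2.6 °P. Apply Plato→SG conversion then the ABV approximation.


SG = 259/(259 − P);  ABV = (OG − FG)·131.25
OG = 259/(259 − 11.8) = 1.0477
FG = 259/(259 − 2.6) = 1.0101
ABV = (1.0477 − 1.0101)·131.25

4.9342 % ABV


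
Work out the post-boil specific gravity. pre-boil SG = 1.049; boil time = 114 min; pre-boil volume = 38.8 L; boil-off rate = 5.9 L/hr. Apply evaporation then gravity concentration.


V_post = V_pre − rate·(t/60);  SG_post = 1 + (SG_pre−1)·V_pre/V_post
V_post = 38.8 − 5.9·(114/60) = 27.5900
SG_post = 1 + (1.049 − 1)·38.8/27.5900

1.0689


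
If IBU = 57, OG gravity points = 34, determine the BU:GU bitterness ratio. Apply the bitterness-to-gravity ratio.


BU:GU = IBU / OG_points
BU:GU = 57 / 34

1.6765


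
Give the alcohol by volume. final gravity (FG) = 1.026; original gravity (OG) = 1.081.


ABV = (OG − FG) · 131.25
ABV = (1.081 − 1.026) · 131.25

7.2187 % ABV


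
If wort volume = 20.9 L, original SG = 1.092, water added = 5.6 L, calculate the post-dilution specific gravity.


SG_new = 1 + (SG_old − 1)·V_old/(V_old + V_water)
pts = (1.092 − 1)·1000·20.9/(20.9 + 5.6) = 72.5585
SG_new = 1 + 72.5585/1000

1.0726


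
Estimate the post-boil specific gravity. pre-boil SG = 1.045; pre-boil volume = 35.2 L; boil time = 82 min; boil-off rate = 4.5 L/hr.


V_post = V_pre − rate·(t/60);  SG_post = 1 + (SG_pre−1)·V_pre/V_post
V_post = 35.2 − 4.5·(82/60) = 29.0500
SG_post = 1 + (1.045 − 1)·35.2/29.0500

1.0545


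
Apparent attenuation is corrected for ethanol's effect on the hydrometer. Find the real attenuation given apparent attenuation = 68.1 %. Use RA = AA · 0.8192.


RA = 68.1 · 0.8192

55.7875 %


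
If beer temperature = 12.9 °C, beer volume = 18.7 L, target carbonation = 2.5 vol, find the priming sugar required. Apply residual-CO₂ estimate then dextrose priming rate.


residual = 14.695·(0.01821 + 0.09011·e^(−0.04·T));  sugar = (target − residual)·4.0·V
residual = 14.695·(0.01821 + 0.09011·e^(−0.04·12.9)) = 1.0580
sugar = (2.5 − 1.0580)·4.0·18.7

107.8619 g


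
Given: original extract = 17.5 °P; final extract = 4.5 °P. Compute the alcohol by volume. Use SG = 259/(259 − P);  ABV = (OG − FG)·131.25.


OG = 259/(259 − 17.5) = 1.0725
FG = 259/(259 − 4.5) = 1.0177
ABV = (1.0725 − 1.0177)·131.25

7.1901 % ABV


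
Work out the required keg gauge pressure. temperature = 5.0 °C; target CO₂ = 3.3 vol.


psi = vols/(0.01821 + 0.09011·e^(−0.04·T)) − 14.695
psi = 3.3/(0.01821 + 0.09011·e^(−0.04·5.0)) − 14.695

21.1801 psi


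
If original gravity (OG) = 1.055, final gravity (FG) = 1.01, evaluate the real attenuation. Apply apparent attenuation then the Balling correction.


AA = (OG−FG)/(OG−1)·100;  RA = AA·0.8192
AA = (1.055 − 1.01)/(1.055 − 1)·100 = 81.8182
RA = 81.8182·0.8192

67.0255 %


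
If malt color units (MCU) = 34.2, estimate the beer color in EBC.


SRM = 1.4922·MCU^0.6859;  EBC = SRM·1.97
SRM = 1.4922·34.2^0.6859 = 16.8273
EBC = 16.8273·1.97

33.1499 EBC


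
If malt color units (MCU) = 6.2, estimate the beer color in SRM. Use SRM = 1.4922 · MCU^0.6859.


SRM = 1.4922 · 6.2^0.6859

5.2159 SRM


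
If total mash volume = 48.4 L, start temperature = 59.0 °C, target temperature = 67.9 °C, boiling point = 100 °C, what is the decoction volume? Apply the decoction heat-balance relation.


V_dec = V_total·(T_target − T_start)/(T_boil − T_start)
V_dec = 48.4·(67.9 − 59.0)/(100 − 59.0)

10.5063 L


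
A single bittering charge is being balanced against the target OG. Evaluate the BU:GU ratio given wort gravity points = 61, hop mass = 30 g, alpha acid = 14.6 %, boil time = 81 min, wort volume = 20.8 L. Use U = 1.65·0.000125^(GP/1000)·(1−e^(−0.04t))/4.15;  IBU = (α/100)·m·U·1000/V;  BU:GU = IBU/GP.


U = 1.65·0.000125^(61/1000)·(1−e^(−0.04·81))/4.15 = 0.2208
IBU = (14.6/100)·30·0.2208·1000/20.8 = 46.4951
BU:GU = 46.4951/61

0.7622


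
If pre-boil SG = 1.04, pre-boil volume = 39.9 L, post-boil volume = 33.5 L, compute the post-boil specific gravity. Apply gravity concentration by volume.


SG_post = 1 + (SG_pre − 1)·V_pre/V_post
pts_pre = (1.04 − 1)·1000 = 40.0000
pts_post = 40.0000·39.9/33.5 = 47.6418
SG_post = 1 + 47.6418/1000

1.0476


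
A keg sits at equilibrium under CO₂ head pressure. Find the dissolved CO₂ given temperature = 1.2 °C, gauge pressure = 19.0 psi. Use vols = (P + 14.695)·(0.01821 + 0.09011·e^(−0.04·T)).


vols = (19.0 + 14.695)·(0.01821 + 0.09011·e^(−0.04·1.2))

3.5075 volumes


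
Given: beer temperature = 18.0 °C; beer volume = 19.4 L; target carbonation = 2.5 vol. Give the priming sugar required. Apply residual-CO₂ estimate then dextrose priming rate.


residual = 14.695·(0.01821 + 0.09011·e^(−0.04·T));  sugar = (target − residual)·4.0·V
residual = 14.695·(0.01821 + 0.09011·e^(−0.04·18.0)) = 0.9121
sugar = (2.5 − 0.9121)·4.0·19.4

123.2182 g


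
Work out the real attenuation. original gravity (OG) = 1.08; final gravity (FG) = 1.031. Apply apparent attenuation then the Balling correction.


AA = (OG−FG)/(OG−1)·100;  RA = AA·0.8192
AA = (1.08 − 1.031)/(1.08 − 1)·100 = 61.2500
RA = 61.2500·0.8192

50.1760 %


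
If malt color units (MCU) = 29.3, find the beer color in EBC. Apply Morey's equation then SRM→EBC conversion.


SRM = 1.4922·MCU^0.6859;  EBC = SRM·1.97
SRM = 1.4922·29.3^0.6859 = 15.1339
EBC = 15.1339·1.97

29.8138 EBC


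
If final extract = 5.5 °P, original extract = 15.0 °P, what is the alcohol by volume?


SG = 259/(259 − P);  ABV = (OG − FG)·131.25
OG = 259/(259 − 15.0) = 1.0615
FG = 259/(259 − 5.5) = 1.0217
ABV = (1.0615 − 1.0217)·131.25

5.2210 % ABV


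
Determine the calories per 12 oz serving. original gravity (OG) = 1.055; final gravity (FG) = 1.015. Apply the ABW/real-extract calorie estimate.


ABW = (OG−FG)·131.25·0.79/FG;  °P = 259 − 259/SG (for OG→OE and FG→AE);  RE = 0.1808·OE + 0.8192·AE;  Cal = (6.9·ABW + 4·(RE−0.1))·FG·3.55
ABW = (1.055 − 1.015)·131.25·0.79/1.015 = 4.0862
OE = 259 − 259/1.055 = 13.5024 °P
AE = 259 − 259/1.015 = 3.8276 °P
RE = 0.1808·13.5024 + 0.8192·3.8276 = 5.5768 °P
Cal = (6.9·4.0862 + 4·(5.5768−0.1))·1.015·3.55

180.5299 kcal


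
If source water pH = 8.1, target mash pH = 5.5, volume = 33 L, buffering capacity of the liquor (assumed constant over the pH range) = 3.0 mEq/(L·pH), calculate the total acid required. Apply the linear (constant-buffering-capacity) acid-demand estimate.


acid = buffering capacity · (pH_source − pH_target) · V
acid = 3.0 · (8.1 − 5.5) · 33

257.4000 mEq


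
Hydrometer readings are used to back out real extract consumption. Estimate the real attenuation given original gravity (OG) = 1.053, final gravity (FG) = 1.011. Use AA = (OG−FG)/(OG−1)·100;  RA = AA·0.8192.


AA = (1.053 − 1.011)/(1.053 − 1)·100 = 79.2453
RA = 79.2453·0.8192

64.9177 %


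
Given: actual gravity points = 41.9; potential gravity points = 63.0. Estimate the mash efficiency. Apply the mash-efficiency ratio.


efficiency = actual / potential × 100
efficiency = 41.9 / 63.0 × 100

66.5079 %


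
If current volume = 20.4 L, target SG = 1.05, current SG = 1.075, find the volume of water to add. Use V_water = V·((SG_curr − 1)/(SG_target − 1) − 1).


V_water = 20.4·((1.075 − 1)/(1.05 − 1) − 1)

10.2000 L


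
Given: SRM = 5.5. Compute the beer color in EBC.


EBC = SRM · 1.97
EBC = 5.5 · 1.97

10.8350 EBC


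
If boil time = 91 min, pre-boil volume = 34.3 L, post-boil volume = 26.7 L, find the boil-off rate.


rate = (V_pre − V_post) / (t_min/60)
rate = (34.3 − 26.7) / (91/60)

5.0110 L/hr


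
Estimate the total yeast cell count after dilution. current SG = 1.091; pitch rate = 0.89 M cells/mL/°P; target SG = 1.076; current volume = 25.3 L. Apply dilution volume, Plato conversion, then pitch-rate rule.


V_w = V·((SG_c−1)/(SG_t−1)−1);  °P = 259 − 259/SG_t;  cells = rate·(V+V_w)·°P
V_w = 25.3·((1.091−1)/(1.076−1)−1) = 4.9934
V_final = 25.3 + 4.9934 = 30.2934
°P = 259 − 259/1.076 = 18.2937
cells = 0.89·30.2934·18.2937

493.2186 billion cells


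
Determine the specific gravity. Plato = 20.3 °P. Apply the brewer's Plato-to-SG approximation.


SG = 259/(259 − P)
SG = 259/(259 − 20.3)

1.0850


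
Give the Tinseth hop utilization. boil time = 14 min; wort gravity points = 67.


U = 1.65·0.000125^(GP/1000) · (1 − e^(−0.04·t))/4.15
bigness = 1.65·0.000125^(67/1000) = 0.9036
boil_factor = (1 − e^(−0.04·14))/4.15 = 0.1033
U = 0.9036 · 0.1033

0.0934


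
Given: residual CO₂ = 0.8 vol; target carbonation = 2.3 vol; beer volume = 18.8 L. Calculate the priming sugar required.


sugar = (target − residual)·4.0·V
sugar = (2.3 − 0.8)·4.0·18.8

112.8000 g


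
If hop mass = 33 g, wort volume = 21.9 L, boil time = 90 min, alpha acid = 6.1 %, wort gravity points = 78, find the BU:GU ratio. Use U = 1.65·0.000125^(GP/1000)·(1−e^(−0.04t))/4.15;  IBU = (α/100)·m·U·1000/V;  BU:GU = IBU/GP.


U = 1.65·0.000125^(78/1000)·(1−e^(−0.04·90))/4.15 = 0.1919
IBU = (6.1/100)·33·0.1919·1000/21.9 = 17.6345
BU:GU = 17.6345/78

0.2261


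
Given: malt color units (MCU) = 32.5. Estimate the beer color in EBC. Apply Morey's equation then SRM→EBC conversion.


SRM = 1.4922·MCU^0.6859;  EBC = SRM·1.97
SRM = 1.4922·32.5^0.6859 = 16.2490
EBC = 16.2490·1.97

32.0106 EBC


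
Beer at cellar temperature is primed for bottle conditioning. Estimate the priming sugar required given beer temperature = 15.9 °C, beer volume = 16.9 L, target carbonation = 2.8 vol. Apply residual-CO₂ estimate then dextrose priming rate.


residual = 14.695·(0.01821 + 0.09011·e^(−0.04·T));  sugar = (target − residual)·4.0·V
residual = 14.695·(0.01821 + 0.09011·e^(−0.04·15.9)) = 0.9686
sugar = (2.8 − 0.9686)·4.0·16.9

123.8015 g


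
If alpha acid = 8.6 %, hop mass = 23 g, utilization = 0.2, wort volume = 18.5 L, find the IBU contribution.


IBU = (α/100)·mass·U·1000 / V
IBU = (8.6/100)·23·0.2·1000 / 18.5

21.3838 IBU


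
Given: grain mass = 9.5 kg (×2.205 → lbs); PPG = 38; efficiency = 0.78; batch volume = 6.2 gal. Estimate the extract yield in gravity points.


points = lbs × PPG × eff / vol
lbs = 9.5 × 2.205 = 20.9475
points = 20.9475 × 38 × 0.78 / 6.2

100.1426 points


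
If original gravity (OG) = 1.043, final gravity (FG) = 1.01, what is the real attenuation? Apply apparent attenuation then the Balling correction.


AA = (OG−FG)/(OG−1)·100;  RA = AA·0.8192
AA = (1.043 − 1.01)/(1.043 − 1)·100 = 76.7442
RA = 76.7442·0.8192

62.8688 %


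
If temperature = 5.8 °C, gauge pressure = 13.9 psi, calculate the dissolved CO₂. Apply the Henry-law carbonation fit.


vols = (P + 14.695)·(0.01821 + 0.09011·e^(−0.04·T))
vols = (13.9 + 14.695)·(0.01821 + 0.09011·e^(−0.04·5.8))

2.5639 volumes


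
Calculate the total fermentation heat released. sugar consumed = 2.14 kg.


Q = m_sugar · 590 kJ/kg
Q = 2.14 · 590

1262.6000 kJ


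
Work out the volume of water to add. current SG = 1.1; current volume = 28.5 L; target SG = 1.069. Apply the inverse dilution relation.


V_water = V·((SG_curr − 1)/(SG_target − 1) − 1)
V_water = 28.5·((1.1 − 1)/(1.069 − 1) − 1)

12.8043 L


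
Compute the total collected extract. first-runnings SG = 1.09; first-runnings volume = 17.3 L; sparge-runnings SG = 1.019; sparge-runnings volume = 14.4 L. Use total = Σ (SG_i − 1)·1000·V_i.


first = (1.09 − 1)·1000·17.3 = 1557.0000
sparge = (1.019 − 1)·1000·14.4 = 273.6000
total = 1557.0000 + 273.6000

1830.6000 gravity·L


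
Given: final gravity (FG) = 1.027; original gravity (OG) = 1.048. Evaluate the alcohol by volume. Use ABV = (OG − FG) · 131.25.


ABV = (1.048 − 1.027) · 131.25

2.7563 % ABV


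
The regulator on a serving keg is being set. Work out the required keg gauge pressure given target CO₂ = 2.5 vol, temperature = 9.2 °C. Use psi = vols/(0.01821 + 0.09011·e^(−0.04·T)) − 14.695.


psi = 2.5/(0.01821 + 0.09011·e^(−0.04·9.2)) − 14.695

16.3313 psi


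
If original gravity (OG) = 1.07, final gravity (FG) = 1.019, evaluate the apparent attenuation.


AA = (OG − FG)/(OG − 1) · 100
AA = (1.07 − 1.019)/(1.07 − 1) · 100

72.8571 %


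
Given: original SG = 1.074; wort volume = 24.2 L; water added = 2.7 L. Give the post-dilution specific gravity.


SG_new = 1 + (SG_old − 1)·V_old/(V_old + V_water)
pts = (1.074 − 1)·1000·24.2/(24.2 + 2.7) = 66.5725
SG_new = 1 + 66.5725/1000

1.0666


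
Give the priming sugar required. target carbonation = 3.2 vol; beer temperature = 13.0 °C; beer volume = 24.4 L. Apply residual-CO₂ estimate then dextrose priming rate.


residual = 14.695·(0.01821 + 0.09011·e^(−0.04·T));  sugar = (target − residual)·4.0·V
residual = 14.695·(0.01821 + 0.09011·e^(−0.04·13.0)) = 1.0548
sugar = (3.2 − 1.0548)·4.0·24.4

209.3676 g


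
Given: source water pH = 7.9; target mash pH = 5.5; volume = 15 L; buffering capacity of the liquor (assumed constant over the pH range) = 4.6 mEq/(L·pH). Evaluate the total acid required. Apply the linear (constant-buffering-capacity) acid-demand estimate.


acid = buffering capacity · (pH_source − pH_target) · V
acid = 4.6 · (7.9 − 5.5) · 15

165.6000 mEq


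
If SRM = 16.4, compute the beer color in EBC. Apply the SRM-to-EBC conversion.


EBC = SRM · 1.97
EBC = 16.4 · 1.97

32.3080 EBC


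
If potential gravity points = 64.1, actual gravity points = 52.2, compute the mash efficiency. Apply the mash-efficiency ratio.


efficiency = actual / potential × 100
efficiency = 52.2 / 64.1 × 100

81.4353 %


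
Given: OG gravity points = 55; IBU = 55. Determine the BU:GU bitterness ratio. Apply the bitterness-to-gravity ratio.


BU:GU = IBU / OG_points
BU:GU = 55 / 55

1.0000


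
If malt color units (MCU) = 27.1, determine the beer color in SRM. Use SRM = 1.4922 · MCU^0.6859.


SRM = 1.4922 · 27.1^0.6859

14.3450 SRM


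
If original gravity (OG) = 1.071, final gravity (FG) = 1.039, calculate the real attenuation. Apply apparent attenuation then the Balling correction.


AA = (OG−FG)/(OG−1)·100;  RA = AA·0.8192
AA = (1.071 − 1.039)/(1.071 − 1)·100 = 45.0704
RA = 45.0704·0.8192

36.9217 %


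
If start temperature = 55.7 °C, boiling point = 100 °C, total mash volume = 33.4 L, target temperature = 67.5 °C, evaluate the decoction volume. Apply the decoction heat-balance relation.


V_dec = V_total·(T_target − T_start)/(T_boil − T_start)
V_dec = 33.4·(67.5 − 55.7)/(100 − 55.7)

8.8966 L


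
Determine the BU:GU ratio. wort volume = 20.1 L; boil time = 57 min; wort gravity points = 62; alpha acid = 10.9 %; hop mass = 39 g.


U = 1.65·0.000125^(GP/1000)·(1−e^(−0.04t))/4.15;  IBU = (α/100)·m·U·1000/V;  BU:GU = IBU/GP
U = 1.65·0.000125^(62/1000)·(1−e^(−0.04·57))/4.15 = 0.2044
IBU = (10.9/100)·39·0.2044·1000/20.1 = 43.2393
BU:GU = 43.2393/62

0.6974


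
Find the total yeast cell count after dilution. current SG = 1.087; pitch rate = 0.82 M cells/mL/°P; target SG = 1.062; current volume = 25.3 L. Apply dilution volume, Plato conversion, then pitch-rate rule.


V_w = V·((SG_c−1)/(SG_t−1)−1);  °P = 259 − 259/SG_t;  cells = rate·(V+V_w)·°P
V_w = 25.3·((1.087−1)/(1.062−1)−1) = 10.2016
V_final = 25.3 + 10.2016 = 35.5016
°P = 259 − 259/1.062 = 15.1205
cells = 0.82·35.5016·15.1205

440.1785 billion cells


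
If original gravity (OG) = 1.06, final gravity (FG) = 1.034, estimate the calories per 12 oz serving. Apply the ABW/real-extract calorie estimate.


ABW = (OG−FG)·131.25·0.79/FG;  °P = 259 − 259/SG (for OG→OE and FG→AE);  RE = 0.1808·OE + 0.8192·AE;  Cal = (6.9·ABW + 4·(RE−0.1))·FG·3.55
ABW = (1.06 − 1.034)·131.25·0.79/1.034 = 2.6072
OE = 259 − 259/1.06 = 14.6604 °P
AE = 259 − 259/1.034 = 8.5164 °P
RE = 0.1808·14.6604 + 0.8192·8.5164 = 9.6273 °P
Cal = (6.9·2.6072 + 4·(9.6273−0.1))·1.034·3.55

205.9224 kcal


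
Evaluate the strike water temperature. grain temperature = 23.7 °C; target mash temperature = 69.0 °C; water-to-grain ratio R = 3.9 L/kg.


T_strike = (0.41/R)·(T_mash − T_grain) + T_mash
T_strike = (0.41/3.9)·(69.0 − 23.7) + 69.0

73.7623 °C


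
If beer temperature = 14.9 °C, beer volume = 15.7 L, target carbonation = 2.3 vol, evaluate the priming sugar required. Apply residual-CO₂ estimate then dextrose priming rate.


residual = 14.695·(0.01821 + 0.09011·e^(−0.04·T));  sugar = (target − residual)·4.0·V
residual = 14.695·(0.01821 + 0.09011·e^(−0.04·14.9)) = 0.9972
sugar = (2.3 − 0.9972)·4.0·15.7

81.8142 g


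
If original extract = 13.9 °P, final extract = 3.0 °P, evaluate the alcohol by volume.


SG = 259/(259 − P);  ABV = (OG − FG)·131.25
OG = 259/(259 − 13.9) = 1.0567
FG = 259/(259 − 3.0) = 1.0117
ABV = (1.0567 − 1.0117)·131.25

5.9053 % ABV


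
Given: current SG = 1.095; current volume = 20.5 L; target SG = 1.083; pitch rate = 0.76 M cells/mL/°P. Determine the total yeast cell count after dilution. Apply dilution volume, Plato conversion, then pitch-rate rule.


V_w = V·((SG_c−1)/(SG_t−1)−1);  °P = 259 − 259/SG_t;  cells = rate·(V+V_w)·°P
V_w = 20.5·((1.095−1)/(1.083−1)−1) = 2.9639
V_final = 20.5 + 2.9639 = 23.4639
°P = 259 − 259/1.083 = 19.8495
cells = 0.76·23.4639·19.8495

353.9667 billion cells


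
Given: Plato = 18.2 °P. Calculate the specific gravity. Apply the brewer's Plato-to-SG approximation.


SG = 259/(259 − P)
SG = 259/(259 − 18.2)

1.0756


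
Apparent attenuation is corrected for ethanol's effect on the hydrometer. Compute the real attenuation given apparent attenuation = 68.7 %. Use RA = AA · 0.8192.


RA = 68.7 · 0.8192

56.2790 %


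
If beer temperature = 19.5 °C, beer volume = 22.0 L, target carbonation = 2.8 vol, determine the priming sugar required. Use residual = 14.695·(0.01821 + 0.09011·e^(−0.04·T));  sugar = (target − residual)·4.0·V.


residual = 14.695·(0.01821 + 0.09011·e^(−0.04·19.5)) = 0.8746
sugar = (2.8 − 0.8746)·4.0·22.0

169.4350 g


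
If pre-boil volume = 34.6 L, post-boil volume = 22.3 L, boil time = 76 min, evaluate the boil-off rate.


rate = (V_pre − V_post) / (t_min/60)
rate = (34.6 − 22.3) / (76/60)

9.7105 L/hr


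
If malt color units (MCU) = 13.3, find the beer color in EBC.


SRM = 1.4922·MCU^0.6859;  EBC = SRM·1.97
SRM = 1.4922·13.3^0.6859 = 8.8039
EBC = 8.8039·1.97

17.3438 EBC


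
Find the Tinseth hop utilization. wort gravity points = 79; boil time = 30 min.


U = 1.65·0.000125^(GP/1000) · (1 − e^(−0.04·t))/4.15
bigness = 1.65·0.000125^(79/1000) = 0.8112
boil_factor = (1 − e^(−0.04·30))/4.15 = 0.1684
U = 0.8112 · 0.1684

0.1366


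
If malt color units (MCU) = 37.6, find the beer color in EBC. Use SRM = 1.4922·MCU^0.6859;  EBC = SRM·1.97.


SRM = 1.4922·37.6^0.6859 = 17.9576
EBC = 17.9576·1.97

35.3765 EBC


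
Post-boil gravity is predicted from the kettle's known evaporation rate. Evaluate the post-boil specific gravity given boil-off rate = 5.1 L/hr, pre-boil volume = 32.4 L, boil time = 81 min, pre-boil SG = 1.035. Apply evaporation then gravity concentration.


V_post = V_pre − rate·(t/60);  SG_post = 1 + (SG_pre−1)·V_pre/V_post
V_post = 32.4 − 5.1·(81/60) = 25.5150
SG_post = 1 + (1.035 − 1)·32.4/25.5150

1.0444


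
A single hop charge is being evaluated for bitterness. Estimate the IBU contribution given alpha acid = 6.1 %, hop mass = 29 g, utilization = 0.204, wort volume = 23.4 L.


IBU = (α/100)·mass·U·1000 / V
IBU = (6.1/100)·29·0.204·1000 / 23.4

15.4221 IBU


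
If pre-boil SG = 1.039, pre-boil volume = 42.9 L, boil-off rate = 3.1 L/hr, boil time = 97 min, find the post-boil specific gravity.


V_post = V_pre − rate·(t/60);  SG_post = 1 + (SG_pre−1)·V_pre/V_post
V_post = 42.9 − 3.1·(97/60) = 37.8883
SG_post = 1 + (1.039 − 1)·42.9/37.8883

1.0442


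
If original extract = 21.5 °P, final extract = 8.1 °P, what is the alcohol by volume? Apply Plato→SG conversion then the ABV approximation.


SG = 259/(259 − P);  ABV = (OG − FG)·131.25
OG = 259/(259 − 21.5) = 1.0905
FG = 259/(259 − 8.1) = 1.0323
ABV = (1.0905 − 1.0323)·131.25

7.6443 % ABV


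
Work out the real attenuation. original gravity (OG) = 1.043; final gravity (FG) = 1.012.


AA = (OG−FG)/(OG−1)·100;  RA = AA·0.8192
AA = (1.043 − 1.012)/(1.043 − 1)·100 = 72.0930
RA = 72.0930·0.8192

59.0586 %


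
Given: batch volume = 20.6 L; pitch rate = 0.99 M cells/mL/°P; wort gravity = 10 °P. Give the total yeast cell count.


cells (billions) = rate · V_L · °P
cells = 0.99 · 20.6 · 10

203.9400 billion cells


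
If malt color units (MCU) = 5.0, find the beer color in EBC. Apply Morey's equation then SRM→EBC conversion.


SRM = 1.4922·MCU^0.6859;  EBC = SRM·1.97
SRM = 1.4922·5.0^0.6859 = 4.5004
EBC = 4.5004·1.97

8.8658 EBC


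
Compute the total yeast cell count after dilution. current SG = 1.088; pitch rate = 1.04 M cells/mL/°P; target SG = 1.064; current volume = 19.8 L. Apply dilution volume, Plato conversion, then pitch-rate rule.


V_w = V·((SG_c−1)/(SG_t−1)−1);  °P = 259 − 259/SG_t;  cells = rate·(V+V_w)·°P
V_w = 19.8·((1.088−1)/(1.064−1)−1) = 7.4250
V_final = 19.8 + 7.4250 = 27.2250
°P = 259 − 259/1.064 = 15.5789
cells = 1.04·27.2250·15.5789

441.1023 billion cells


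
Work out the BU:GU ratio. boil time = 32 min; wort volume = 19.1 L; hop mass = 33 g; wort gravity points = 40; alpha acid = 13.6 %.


U = 1.65·0.000125^(GP/1000)·(1−e^(−0.04t))/4.15;  IBU = (α/100)·m·U·1000/V;  BU:GU = IBU/GP
U = 1.65·0.000125^(40/1000)·(1−e^(−0.04·32))/4.15 = 0.2004
IBU = (13.6/100)·33·0.2004·1000/19.1 = 47.0811
BU:GU = 47.0811/40

1.1770


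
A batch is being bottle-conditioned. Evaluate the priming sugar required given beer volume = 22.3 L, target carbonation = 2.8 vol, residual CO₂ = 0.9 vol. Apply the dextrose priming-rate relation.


sugar = (target − residual)·4.0·V
sugar = (2.8 − 0.9)·4.0·22.3

169.4800 g


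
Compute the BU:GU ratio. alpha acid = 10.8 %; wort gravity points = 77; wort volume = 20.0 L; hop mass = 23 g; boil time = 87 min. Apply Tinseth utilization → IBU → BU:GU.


U = 1.65·0.000125^(GP/1000)·(1−e^(−0.04t))/4.15;  IBU = (α/100)·m·U·1000/V;  BU:GU = IBU/GP
U = 1.65·0.000125^(77/1000)·(1−e^(−0.04·87))/4.15 = 0.1929
IBU = (10.8/100)·23·0.1929·1000/20.0 = 23.9568
BU:GU = 23.9568/77

0.3111


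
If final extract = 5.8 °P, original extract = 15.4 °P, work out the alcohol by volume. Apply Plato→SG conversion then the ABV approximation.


SG = 259/(259 − P);  ABV = (OG − FG)·131.25
OG = 259/(259 − 15.4) = 1.0632
FG = 259/(259 − 5.8) = 1.0229
ABV = (1.0632 − 1.0229)·131.25

5.2909 % ABV


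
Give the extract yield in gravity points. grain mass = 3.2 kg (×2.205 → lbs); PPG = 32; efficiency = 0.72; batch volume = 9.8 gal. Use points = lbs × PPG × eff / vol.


lbs = 3.2 × 2.205 = 7.0560
points = 7.0560 × 32 × 0.72 / 9.8

16.5888 points


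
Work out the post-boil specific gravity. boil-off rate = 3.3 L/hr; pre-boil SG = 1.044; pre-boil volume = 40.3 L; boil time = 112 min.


V_post = V_pre − rate·(t/60);  SG_post = 1 + (SG_pre−1)·V_pre/V_post
V_post = 40.3 − 3.3·(112/60) = 34.1400
SG_post = 1 + (1.044 − 1)·40.3/34.1400

1.0519


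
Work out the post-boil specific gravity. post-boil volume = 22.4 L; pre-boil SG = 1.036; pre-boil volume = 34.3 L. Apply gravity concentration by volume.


SG_post = 1 + (SG_pre − 1)·V_pre/V_post
pts_pre = (1.036 − 1)·1000 = 36.0000
pts_post = 36.0000·34.3/22.4 = 55.1250
SG_post = 1 + 55.1250/1000

1.0551


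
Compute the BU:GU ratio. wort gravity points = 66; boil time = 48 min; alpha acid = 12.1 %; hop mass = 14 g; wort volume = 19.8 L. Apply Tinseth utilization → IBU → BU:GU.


U = 1.65·0.000125^(GP/1000)·(1−e^(−0.04t))/4.15;  IBU = (α/100)·m·U·1000/V;  BU:GU = IBU/GP
U = 1.65·0.000125^(66/1000)·(1−e^(−0.04·48))/4.15 = 0.1875
IBU = (12.1/100)·14·0.1875·1000/19.8 = 16.0409
BU:GU = 16.0409/66

0.2430


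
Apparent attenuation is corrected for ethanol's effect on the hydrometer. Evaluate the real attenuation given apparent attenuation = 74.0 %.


RA = AA · 0.8192
RA = 74.0 · 0.8192

60.6208 %


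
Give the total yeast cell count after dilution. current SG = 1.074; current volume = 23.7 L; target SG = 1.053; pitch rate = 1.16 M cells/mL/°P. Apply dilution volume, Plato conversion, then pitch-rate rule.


V_w = V·((SG_c−1)/(SG_t−1)−1);  °P = 259 − 259/SG_t;  cells = rate·(V+V_w)·°P
V_w = 23.7·((1.074−1)/(1.053−1)−1) = 9.3906
V_final = 23.7 + 9.3906 = 33.0906
°P = 259 − 259/1.053 = 13.0361
cells = 1.16·33.0906·13.0361

500.3910 billion cells


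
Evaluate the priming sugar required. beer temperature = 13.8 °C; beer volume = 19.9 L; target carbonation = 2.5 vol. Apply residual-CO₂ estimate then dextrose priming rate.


residual = 14.695·(0.01821 + 0.09011·e^(−0.04·T));  sugar = (target − residual)·4.0·V
residual = 14.695·(0.01821 + 0.09011·e^(−0.04·13.8)) = 1.0300
sugar = (2.5 − 1.0300)·4.0·19.9

117.0083 g


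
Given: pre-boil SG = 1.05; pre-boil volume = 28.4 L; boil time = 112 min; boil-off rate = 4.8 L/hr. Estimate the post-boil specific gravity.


V_post = V_pre − rate·(t/60);  SG_post = 1 + (SG_pre−1)·V_pre/V_post
V_post = 28.4 − 4.8·(112/60) = 19.4400
SG_post = 1 + (1.05 − 1)·28.4/19.4400

1.0730


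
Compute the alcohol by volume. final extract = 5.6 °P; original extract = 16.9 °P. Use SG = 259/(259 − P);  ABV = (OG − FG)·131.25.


OG = 259/(259 − 16.9) = 1.0698
FG = 259/(259 − 5.6) = 1.0221
ABV = (1.0698 − 1.0221)·131.25

6.2615 % ABV


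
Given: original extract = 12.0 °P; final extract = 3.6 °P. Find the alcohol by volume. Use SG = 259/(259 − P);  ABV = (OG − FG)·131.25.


OG = 259/(259 − 12.0) = 1.0486
FG = 259/(259 − 3.6) = 1.0141
ABV = (1.0486 − 1.0141)·131.25

4.5265 % ABV


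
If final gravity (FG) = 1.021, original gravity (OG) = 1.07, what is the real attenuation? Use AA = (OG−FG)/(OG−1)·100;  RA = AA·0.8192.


AA = (1.07 − 1.021)/(1.07 − 1)·100 = 70.0000
RA = 70.0000·0.8192

57.3440 %


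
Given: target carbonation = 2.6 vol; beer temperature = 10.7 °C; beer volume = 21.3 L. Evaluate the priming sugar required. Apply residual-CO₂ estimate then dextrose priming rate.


residual = 14.695·(0.01821 + 0.09011·e^(−0.04·T));  sugar = (target − residual)·4.0·V
residual = 14.695·(0.01821 + 0.09011·e^(−0.04·10.7)) = 1.1307
sugar = (2.6 − 1.1307)·4.0·21.3

125.1841 g


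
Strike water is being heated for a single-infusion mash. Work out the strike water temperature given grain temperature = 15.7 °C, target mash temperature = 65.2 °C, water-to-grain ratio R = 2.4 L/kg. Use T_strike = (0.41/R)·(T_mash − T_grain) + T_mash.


T_strike = (0.41/2.4)·(65.2 − 15.7) + 65.2

73.6562 °C


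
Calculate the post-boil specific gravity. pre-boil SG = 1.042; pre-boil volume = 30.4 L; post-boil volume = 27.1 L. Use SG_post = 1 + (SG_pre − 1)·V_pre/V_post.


pts_pre = (1.042 − 1)·1000 = 42.0000
pts_post = 42.0000·30.4/27.1 = 47.1144
SG_post = 1 + 47.1144/1000

1.0471


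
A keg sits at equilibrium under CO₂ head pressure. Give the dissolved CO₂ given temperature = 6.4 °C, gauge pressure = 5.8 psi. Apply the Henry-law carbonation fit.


vols = (P + 14.695)·(0.01821 + 0.09011·e^(−0.04·T))
vols = (5.8 + 14.695)·(0.01821 + 0.09011·e^(−0.04·6.4))

1.8029 volumes


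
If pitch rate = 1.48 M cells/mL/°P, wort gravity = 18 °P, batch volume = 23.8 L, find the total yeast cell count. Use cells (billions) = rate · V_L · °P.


cells = 1.48 · 23.8 · 18

634.0320 billion cells


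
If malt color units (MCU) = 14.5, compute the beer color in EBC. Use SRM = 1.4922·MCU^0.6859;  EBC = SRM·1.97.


SRM = 1.4922·14.5^0.6859 = 9.3413
EBC = 9.3413·1.97

18.4024 EBC


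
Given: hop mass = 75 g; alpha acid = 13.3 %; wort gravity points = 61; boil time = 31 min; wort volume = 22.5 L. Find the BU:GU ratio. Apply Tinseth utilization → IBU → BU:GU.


U = 1.65·0.000125^(GP/1000)·(1−e^(−0.04t))/4.15;  IBU = (α/100)·m·U·1000/V;  BU:GU = IBU/GP
U = 1.65·0.000125^(61/1000)·(1−e^(−0.04·31))/4.15 = 0.1633
IBU = (13.3/100)·75·0.1633·1000/22.5 = 72.3957
BU:GU = 72.3957/61

1.1868


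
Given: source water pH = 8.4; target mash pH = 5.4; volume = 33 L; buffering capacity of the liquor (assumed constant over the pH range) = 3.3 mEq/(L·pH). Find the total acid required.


acid = buffering capacity · (pH_source − pH_target) · V
acid = 3.3 · (8.4 − 5.4) · 33

326.7000 mEq


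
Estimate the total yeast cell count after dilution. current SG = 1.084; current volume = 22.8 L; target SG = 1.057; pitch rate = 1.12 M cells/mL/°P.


V_w = V·((SG_c−1)/(SG_t−1)−1);  °P = 259 − 259/SG_t;  cells = rate·(V+V_w)·°P
V_w = 22.8·((1.084−1)/(1.057−1)−1) = 10.8000
V_final = 22.8 + 10.8000 = 33.6000
°P = 259 − 259/1.057 = 13.9669
cells = 1.12·33.6000·13.9669

525.6019 billion cells


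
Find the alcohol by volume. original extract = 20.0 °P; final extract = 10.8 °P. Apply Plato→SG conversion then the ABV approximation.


SG = 259/(259 − P);  ABV = (OG − FG)·131.25
OG = 259/(259 − 20.0) = 1.0837
FG = 259/(259 − 10.8) = 1.0435
ABV = (1.0837 − 1.0435)·131.25

5.2721 % ABV


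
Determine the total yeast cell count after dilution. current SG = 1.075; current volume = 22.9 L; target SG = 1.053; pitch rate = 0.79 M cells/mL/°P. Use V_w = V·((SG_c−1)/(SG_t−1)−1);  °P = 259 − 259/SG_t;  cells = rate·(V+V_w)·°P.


V_w = 22.9·((1.075−1)/(1.053−1)−1) = 9.5057
V_final = 22.9 + 9.5057 = 32.4057
°P = 259 − 259/1.053 = 13.0361
cells = 0.79·32.4057·13.0361

333.7300 billion cells


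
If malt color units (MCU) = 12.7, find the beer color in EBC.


SRM = 1.4922·MCU^0.6859;  EBC = SRM·1.97
SRM = 1.4922·12.7^0.6859 = 8.5295
EBC = 8.5295·1.97

16.8032 EBC


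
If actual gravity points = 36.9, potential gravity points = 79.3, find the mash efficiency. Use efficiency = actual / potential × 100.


efficiency = 36.9 / 79.3 × 100

46.5322 %


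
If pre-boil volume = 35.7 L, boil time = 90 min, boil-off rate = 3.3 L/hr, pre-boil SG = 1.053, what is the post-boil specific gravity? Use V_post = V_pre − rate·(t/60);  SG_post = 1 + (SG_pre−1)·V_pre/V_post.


V_post = 35.7 − 3.3·(90/60) = 30.7500
SG_post = 1 + (1.053 − 1)·35.7/30.7500

1.0615


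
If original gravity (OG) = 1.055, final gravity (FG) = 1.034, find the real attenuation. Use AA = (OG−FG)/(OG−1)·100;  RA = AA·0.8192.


AA = (1.055 − 1.034)/(1.055 − 1)·100 = 38.1818
RA = 38.1818·0.8192

31.2785 %


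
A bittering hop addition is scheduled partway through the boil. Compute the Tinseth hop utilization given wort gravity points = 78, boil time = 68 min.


U = 1.65·0.000125^(GP/1000) · (1 − e^(−0.04·t))/4.15
bigness = 1.65·0.000125^(78/1000) = 0.8185
boil_factor = (1 − e^(−0.04·68))/4.15 = 0.2251
U = 0.8185 · 0.2251

0.1842


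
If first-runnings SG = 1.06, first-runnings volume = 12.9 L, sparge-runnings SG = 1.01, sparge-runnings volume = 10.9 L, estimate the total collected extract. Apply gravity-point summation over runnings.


total = Σ (SG_i − 1)·1000·V_i
first = (1.06 − 1)·1000·12.9 = 774.0000
sparge = (1.01 − 1)·1000·10.9 = 109.0000
total = 774.0000 + 109.0000

883.0000 gravity·L


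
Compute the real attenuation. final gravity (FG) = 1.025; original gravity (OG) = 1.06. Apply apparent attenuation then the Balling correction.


AA = (OG−FG)/(OG−1)·100;  RA = AA·0.8192
AA = (1.06 − 1.025)/(1.06 − 1)·100 = 58.3333
RA = 58.3333·0.8192

47.7867 %


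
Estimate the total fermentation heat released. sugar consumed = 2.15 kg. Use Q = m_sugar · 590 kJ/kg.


Q = 2.15 · 590

1268.5000 kJ


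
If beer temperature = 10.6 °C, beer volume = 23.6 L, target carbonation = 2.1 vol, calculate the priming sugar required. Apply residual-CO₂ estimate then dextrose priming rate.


residual = 14.695·(0.01821 + 0.09011·e^(−0.04·T));  sugar = (target − residual)·4.0·V
residual = 14.695·(0.01821 + 0.09011·e^(−0.04·10.6)) = 1.1342
sugar = (2.1 − 1.1342)·4.0·23.6

91.1751 g


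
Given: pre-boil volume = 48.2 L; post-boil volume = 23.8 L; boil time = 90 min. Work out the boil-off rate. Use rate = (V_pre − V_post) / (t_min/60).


rate = (48.2 − 23.8) / (90/60)

16.2667 L/hr
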